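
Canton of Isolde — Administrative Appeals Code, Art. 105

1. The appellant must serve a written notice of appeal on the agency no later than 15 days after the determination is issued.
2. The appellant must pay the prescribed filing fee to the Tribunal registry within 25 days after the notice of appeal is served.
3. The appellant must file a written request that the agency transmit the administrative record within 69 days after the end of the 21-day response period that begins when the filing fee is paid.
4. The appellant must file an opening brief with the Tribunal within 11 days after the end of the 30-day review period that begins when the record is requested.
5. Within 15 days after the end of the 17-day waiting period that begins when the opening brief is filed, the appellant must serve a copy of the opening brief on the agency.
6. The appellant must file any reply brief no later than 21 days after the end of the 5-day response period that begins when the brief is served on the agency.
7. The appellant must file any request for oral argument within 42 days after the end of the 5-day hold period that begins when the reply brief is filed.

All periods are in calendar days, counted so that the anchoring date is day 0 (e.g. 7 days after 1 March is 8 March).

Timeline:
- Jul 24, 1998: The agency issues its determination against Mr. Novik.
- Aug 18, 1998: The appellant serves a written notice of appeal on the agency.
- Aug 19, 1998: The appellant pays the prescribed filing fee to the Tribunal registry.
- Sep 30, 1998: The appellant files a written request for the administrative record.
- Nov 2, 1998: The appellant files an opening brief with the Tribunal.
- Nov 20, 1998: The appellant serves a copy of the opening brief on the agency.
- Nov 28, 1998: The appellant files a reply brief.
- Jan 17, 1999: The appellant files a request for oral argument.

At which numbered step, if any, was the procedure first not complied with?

Step 1

(1) due by Jul 24, 1998 + 15 days = Aug 8, 1998; not done until Aug 18, 1998, 10 days after the deadline.
Later steps need not be reached.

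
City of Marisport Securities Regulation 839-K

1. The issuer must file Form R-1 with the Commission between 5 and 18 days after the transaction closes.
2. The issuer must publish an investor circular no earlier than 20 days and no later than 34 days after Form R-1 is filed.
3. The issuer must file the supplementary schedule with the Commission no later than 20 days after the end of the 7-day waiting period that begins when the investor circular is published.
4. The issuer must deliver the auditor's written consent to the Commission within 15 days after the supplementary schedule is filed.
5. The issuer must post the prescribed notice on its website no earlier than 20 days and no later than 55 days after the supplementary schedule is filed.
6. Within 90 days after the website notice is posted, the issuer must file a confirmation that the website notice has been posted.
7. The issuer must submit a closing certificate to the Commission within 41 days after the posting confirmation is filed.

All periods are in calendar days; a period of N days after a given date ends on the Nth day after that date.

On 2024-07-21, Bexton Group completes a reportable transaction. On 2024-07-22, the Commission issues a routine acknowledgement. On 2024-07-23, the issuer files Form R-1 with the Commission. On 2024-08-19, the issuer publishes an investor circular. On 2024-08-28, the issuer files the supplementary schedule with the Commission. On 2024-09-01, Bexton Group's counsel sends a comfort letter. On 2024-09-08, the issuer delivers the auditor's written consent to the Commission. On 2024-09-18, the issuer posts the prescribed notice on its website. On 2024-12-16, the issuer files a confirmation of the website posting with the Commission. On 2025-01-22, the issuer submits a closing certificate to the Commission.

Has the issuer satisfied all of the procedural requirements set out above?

Step 1: the window is 5–18 days after 2024-07-21 (when the transaction closes), so 2024-07-26 through 2024-08-08; 2024-07-23 is 3 days too early.
The analysis stops there.

No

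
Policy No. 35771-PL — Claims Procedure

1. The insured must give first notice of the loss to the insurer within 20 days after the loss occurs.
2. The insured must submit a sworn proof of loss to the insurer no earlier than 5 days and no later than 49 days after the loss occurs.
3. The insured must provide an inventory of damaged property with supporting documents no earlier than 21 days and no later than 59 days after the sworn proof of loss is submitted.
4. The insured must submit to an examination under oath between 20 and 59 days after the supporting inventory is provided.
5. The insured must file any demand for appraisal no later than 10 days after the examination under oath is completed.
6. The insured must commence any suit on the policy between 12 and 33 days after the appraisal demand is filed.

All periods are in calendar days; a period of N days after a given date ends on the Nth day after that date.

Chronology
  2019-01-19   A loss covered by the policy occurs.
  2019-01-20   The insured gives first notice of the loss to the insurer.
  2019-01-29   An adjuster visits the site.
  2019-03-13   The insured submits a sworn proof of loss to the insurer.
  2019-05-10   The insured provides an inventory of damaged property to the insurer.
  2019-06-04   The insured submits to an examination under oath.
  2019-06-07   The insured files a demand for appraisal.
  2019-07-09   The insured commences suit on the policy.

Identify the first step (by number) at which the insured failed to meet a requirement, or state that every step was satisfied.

Step 2

(1) due by 2019-01-19 + 20 days = 2019-02-08; 2019-01-20 is within that limit.
(2) the permitted window runs from 2019-01-19 + 5 = 2019-01-24 to 2019-01-19 + 49 = 2019-03-09; 2019-03-13 is 4 days past the end of the window.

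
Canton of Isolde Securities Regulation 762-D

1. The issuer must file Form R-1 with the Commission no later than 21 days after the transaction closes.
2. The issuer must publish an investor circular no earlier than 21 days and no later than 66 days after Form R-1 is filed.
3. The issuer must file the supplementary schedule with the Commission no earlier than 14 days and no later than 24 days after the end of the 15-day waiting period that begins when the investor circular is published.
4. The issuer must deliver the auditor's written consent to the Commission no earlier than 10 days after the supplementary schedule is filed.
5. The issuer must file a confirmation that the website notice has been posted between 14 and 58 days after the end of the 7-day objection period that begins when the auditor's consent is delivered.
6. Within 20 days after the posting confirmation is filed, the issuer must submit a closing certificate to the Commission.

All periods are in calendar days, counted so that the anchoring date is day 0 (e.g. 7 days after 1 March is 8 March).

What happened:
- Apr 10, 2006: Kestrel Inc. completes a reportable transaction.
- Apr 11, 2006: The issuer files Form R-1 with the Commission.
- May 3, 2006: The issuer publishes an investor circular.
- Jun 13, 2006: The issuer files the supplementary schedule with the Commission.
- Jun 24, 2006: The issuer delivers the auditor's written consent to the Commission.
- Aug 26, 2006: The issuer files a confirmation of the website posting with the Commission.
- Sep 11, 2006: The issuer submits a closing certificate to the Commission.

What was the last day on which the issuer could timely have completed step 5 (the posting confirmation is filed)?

The auditor's consent is delivered on Jun 24, 2006; the 7-day objection period therefore ends Jul 1, 2006, and step 5 runs from that date. The window is 14–58 days after Jul 1, 2006; it closes on Aug 28, 2006.

Aug 28, 2006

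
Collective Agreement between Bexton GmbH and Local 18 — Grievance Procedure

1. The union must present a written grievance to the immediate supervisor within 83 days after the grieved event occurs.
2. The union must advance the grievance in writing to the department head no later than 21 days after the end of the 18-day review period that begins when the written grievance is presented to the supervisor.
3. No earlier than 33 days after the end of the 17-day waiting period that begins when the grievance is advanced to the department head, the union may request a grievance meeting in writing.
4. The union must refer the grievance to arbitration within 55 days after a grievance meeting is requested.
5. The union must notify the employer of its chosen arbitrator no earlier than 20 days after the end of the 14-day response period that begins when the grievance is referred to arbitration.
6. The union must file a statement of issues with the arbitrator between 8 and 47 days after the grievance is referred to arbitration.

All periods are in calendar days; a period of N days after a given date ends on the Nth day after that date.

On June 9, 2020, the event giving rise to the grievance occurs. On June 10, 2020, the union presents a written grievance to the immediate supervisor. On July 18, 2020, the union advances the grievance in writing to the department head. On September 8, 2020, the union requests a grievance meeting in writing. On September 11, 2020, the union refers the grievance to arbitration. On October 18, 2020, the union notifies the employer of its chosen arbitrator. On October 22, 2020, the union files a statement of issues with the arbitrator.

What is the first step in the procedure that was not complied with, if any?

None — every step was satisfied

Step 1: 83 days after June 9, 2020 (when the grieved event occurs) is August 31, 2020; June 10, 2020 is within that limit.
Step 2: 21 days after June 28, 2020 (end of the 18-day review period, which began when the written grievance is presented to the supervisor on June 10, 2020) is July 19, 2020; July 18, 2020 is within that limit.
Step 3: the earliest permitted date is 33 days after August 4, 2020 (end of the 17-day waiting period, which began when the grievance is advanced to the department head on July 18, 2020), i.e. September 6, 2020; September 8, 2020 is on or after that date.
Step 4: 55 days after September 8, 2020 (when a grievance meeting is requested) is November 2, 2020; September 11, 2020 is within that limit.
Step 5: the earliest permitted date is 20 days after September 25, 2020 (end of the 14-day response period, which began when the grievance is referred to arbitration on September 11, 2020), i.e. October 15, 2020; October 18, 2020 is on or after that date.
Step 6: the window is 8–47 days after September 11, 2020 (when the grievance is referred to arbitration), so September 19, 2020 through October 28, 2020; October 22, 2020 falls inside that range.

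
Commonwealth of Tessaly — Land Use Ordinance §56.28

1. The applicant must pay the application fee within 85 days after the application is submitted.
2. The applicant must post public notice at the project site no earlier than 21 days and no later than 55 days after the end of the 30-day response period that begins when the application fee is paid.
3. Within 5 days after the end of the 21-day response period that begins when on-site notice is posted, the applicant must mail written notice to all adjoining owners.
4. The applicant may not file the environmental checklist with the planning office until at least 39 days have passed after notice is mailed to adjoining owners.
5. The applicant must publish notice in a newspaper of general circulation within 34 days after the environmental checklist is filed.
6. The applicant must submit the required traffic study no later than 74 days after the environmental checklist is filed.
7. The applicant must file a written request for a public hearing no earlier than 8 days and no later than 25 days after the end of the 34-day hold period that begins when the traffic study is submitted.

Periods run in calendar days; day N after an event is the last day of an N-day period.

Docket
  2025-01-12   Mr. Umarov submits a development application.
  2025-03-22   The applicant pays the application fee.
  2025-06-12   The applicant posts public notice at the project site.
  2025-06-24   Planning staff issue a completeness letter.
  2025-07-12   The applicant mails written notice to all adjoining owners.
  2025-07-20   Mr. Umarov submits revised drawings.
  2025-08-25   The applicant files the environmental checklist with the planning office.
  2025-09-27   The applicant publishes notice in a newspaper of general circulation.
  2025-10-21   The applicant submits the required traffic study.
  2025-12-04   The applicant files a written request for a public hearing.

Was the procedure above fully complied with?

Step 1 — counting 85 days from 2025-01-12 (when the application is submitted) gives a deadline of 2025-04-07; 2025-03-22 is within that limit.
Step 2 — 21 and 55 days from 2025-04-21 (end of the 30-day response period, which began when the application fee is paid on 2025-03-22) are 2025-05-12 and 2025-06-15 respectively; 2025-06-12 falls inside that range.
Step 3 — counting 5 days from 2025-07-03 (end of the 21-day response period, which began when on-site notice is posted on 2025-06-12) gives a deadline of 2025-07-08; not done until 2025-07-12, 4 days after the deadline.
The analysis stops there.

No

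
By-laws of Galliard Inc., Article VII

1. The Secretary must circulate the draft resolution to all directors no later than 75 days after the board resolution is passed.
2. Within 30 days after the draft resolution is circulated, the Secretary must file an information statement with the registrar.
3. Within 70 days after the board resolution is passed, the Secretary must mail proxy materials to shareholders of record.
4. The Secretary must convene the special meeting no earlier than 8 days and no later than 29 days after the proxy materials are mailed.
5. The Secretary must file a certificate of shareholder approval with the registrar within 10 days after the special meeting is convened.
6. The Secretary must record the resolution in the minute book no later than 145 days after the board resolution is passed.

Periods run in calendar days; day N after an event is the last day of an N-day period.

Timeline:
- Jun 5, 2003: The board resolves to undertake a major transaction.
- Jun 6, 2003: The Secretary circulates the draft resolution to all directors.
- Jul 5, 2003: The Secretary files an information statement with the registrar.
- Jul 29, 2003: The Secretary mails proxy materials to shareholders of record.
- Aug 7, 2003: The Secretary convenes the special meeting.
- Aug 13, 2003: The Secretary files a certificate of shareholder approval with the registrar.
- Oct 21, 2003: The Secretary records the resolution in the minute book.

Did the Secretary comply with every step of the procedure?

Step 1 — counting 75 days from Jun 5, 2003 (when the board resolution is passed) gives a deadline of Aug 19, 2003; completed Jun 6, 2003, before the deadline.
Step 2 — counting 30 days from Jun 6, 2003 (when the draft resolution is circulated) gives a deadline of Jul 6, 2003; Jul 5, 2003 is within that limit.
Step 3 — counting 70 days from Jun 5, 2003 (when the board resolution is passed) gives a deadline of Aug 14, 2003; completed Jul 29, 2003, before the deadline.
Step 4 — 8 and 29 days from Jul 29, 2003 (when the proxy materials are mailed) are Aug 6, 2003 and Aug 27, 2003 respectively; done Aug 7, 2003, which is between those dates.
Step 5 — counting 10 days from Aug 7, 2003 (when the special meeting is convened) gives a deadline of Aug 17, 2003; Aug 13, 2003 is within that limit.
Step 6 — counting 145 days from Jun 5, 2003 (when the board resolution is passed) gives a deadline of Oct 28, 2003; Oct 21, 2003 is within that limit.

Yes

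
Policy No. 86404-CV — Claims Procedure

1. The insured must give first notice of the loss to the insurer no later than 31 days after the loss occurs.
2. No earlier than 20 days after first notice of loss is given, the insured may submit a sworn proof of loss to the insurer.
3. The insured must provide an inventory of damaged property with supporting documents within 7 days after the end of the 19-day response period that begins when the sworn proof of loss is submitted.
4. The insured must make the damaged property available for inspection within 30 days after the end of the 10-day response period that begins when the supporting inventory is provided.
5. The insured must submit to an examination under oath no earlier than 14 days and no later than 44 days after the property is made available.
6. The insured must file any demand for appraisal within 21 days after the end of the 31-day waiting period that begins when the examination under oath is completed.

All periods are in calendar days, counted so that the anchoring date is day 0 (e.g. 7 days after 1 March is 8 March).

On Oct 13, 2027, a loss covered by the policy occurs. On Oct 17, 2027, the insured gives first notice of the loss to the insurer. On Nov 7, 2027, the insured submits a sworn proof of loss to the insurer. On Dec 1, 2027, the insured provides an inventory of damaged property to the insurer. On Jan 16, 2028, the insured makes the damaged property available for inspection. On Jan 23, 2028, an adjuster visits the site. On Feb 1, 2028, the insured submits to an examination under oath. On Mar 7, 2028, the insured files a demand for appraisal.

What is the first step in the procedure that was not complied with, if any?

Step 4

(1) due by Oct 13, 2027 + 31 days = Nov 13, 2027; Oct 17, 2027 is within that limit.
(2) permitted from Oct 17, 2027 + 20 days = Nov 6, 2027 onward; done Nov 7, 2027 — permitted.
(3) due by Nov 26, 2027 + 7 days = Dec 3, 2027; done Dec 1, 2027 — timely.
(4) due by Dec 11, 2027 + 30 days = Jan 10, 2028; Jan 16, 2028 misses that deadline by 6 days.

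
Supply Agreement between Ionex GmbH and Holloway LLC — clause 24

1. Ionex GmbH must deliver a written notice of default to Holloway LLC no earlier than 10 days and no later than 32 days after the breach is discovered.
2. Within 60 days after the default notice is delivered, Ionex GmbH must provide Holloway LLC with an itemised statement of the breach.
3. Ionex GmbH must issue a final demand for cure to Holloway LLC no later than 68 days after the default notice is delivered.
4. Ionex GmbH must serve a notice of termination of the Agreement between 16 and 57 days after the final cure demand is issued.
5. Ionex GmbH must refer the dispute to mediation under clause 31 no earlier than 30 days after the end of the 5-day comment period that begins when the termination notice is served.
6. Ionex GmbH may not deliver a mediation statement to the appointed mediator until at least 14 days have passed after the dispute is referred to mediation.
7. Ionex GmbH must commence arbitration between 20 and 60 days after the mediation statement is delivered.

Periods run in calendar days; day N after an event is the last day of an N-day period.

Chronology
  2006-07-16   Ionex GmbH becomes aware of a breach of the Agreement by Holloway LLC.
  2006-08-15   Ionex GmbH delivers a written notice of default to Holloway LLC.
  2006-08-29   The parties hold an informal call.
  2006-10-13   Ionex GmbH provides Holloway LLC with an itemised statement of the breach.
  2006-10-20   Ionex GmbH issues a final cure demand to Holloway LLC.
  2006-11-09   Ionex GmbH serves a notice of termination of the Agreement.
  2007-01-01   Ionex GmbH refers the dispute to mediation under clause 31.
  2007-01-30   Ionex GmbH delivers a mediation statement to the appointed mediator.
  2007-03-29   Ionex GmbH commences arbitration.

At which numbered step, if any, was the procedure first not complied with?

None — every step was satisfied

Step 1 — 10 and 32 days from 2006-07-16 (when the breach is discovered) are 2006-07-26 and 2006-08-17 respectively; done 2006-08-15 — within the window.
Step 2 — counting 60 days from 2006-08-15 (when the default notice is delivered) gives a deadline of 2006-10-14; 2006-10-13 is within that limit.
Step 3 — counting 68 days from 2006-08-15 (when the default notice is delivered) gives a deadline of 2006-10-22; completed 2006-10-20, before the deadline.
Step 4 — 16 and 57 days from 2006-10-20 (when the final cure demand is issued) are 2006-11-05 and 2006-12-16 respectively; done 2006-11-09, which is between those dates.
Step 5 — must wait 30 days from 2006-11-14 (end of the 5-day comment period, which began when the termination notice is served on 2006-11-09), so not before 2006-12-14; 2007-01-01 is on or after that date.
Step 6 — must wait 14 days from 2007-01-01 (when the dispute is referred to mediation), so not before 2007-01-15; done 2007-01-30, after the minimum wait.
Step 7 — 20 and 60 days from 2007-01-30 (when the mediation statement is delivered) are 2007-02-19 and 2007-03-31 respectively; done 2007-03-29 — within the window.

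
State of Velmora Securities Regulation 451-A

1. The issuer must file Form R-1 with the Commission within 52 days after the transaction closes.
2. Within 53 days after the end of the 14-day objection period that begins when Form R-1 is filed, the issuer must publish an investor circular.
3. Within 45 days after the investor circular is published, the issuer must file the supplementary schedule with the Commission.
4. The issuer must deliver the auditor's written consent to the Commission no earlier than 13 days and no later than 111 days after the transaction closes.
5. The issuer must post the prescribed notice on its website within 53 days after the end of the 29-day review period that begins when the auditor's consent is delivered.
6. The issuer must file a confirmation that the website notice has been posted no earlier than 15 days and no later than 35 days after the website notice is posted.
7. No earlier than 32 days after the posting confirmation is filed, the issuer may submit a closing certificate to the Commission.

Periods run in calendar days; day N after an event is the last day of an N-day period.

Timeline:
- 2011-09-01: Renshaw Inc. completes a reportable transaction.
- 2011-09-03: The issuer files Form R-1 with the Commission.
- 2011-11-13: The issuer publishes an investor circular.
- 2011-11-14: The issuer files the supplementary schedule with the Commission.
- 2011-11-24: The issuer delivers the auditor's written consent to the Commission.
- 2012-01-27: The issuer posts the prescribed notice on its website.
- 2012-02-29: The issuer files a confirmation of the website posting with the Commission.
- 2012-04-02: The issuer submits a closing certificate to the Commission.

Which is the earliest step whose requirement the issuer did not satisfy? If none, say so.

Step 2

(1) due by 2011-09-01 + 52 days = 2011-10-23; 2011-09-03 is within that limit.
(2) due by 2011-09-17 + 53 days = 2011-11-09; done 2011-11-13 — 4 days late.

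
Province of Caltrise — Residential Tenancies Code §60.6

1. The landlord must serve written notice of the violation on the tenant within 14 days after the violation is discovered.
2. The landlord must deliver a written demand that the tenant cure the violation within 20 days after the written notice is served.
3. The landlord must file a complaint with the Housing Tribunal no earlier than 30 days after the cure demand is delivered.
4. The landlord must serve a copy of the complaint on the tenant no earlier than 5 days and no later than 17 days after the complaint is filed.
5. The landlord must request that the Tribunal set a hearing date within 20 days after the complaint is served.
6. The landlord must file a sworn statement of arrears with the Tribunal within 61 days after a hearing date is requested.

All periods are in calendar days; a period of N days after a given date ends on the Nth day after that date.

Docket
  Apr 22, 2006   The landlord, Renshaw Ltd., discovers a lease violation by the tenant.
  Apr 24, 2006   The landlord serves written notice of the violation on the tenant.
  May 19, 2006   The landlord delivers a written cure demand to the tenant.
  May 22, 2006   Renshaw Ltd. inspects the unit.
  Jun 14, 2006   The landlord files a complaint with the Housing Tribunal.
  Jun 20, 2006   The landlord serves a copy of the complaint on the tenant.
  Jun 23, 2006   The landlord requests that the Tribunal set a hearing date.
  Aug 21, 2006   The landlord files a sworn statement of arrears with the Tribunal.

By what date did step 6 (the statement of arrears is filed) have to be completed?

Step 6 runs from Jun 23, 2006, when a hearing date is requested. 61 days after Jun 23, 2006 is Aug 23, 2006.

Aug 23, 2006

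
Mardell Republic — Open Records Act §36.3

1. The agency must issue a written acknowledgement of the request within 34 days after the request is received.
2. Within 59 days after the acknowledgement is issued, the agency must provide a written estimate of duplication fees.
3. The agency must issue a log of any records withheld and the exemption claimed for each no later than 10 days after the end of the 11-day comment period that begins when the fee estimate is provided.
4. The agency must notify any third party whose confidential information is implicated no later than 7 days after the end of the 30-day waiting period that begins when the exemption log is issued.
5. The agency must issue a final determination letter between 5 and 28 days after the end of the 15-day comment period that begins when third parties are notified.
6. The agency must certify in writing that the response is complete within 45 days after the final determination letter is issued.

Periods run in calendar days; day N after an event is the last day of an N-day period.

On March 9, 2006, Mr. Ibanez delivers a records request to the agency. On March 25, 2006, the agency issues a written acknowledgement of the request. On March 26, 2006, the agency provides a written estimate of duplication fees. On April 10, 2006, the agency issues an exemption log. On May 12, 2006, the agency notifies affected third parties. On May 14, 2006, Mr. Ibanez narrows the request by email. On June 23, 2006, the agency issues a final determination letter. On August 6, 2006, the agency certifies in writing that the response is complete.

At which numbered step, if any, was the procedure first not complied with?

None — every step was satisfied

Step 1 — counting 34 days from March 9, 2006 (when the request is received) gives a deadline of April 12, 2006; completed March 25, 2006, before the deadline.
Step 2 — counting 59 days from March 25, 2006 (when the acknowledgement is issued) gives a deadline of May 23, 2006; completed March 26, 2006, before the deadline.
Step 3 — counting 10 days from April 6, 2006 (end of the 11-day comment period, which began when the fee estimate is provided on March 26, 2006) gives a deadline of April 16, 2006; April 10, 2006 is within that limit.
Step 4 — counting 7 days from May 10, 2006 (end of the 30-day waiting period, which began when the exemption log is issued on April 10, 2006) gives a deadline of May 17, 2006; May 12, 2006 is within that limit.
Step 5 — 5 and 28 days from May 27, 2006 (end of the 15-day comment period, which began when third parties are notified on May 12, 2006) are June 1, 2006 and June 24, 2006 respectively; done June 23, 2006 — within the window.
Step 6 — counting 45 days from June 23, 2006 (when the final determination letter is issued) gives a deadline of August 7, 2006; August 6, 2006 is within that limit.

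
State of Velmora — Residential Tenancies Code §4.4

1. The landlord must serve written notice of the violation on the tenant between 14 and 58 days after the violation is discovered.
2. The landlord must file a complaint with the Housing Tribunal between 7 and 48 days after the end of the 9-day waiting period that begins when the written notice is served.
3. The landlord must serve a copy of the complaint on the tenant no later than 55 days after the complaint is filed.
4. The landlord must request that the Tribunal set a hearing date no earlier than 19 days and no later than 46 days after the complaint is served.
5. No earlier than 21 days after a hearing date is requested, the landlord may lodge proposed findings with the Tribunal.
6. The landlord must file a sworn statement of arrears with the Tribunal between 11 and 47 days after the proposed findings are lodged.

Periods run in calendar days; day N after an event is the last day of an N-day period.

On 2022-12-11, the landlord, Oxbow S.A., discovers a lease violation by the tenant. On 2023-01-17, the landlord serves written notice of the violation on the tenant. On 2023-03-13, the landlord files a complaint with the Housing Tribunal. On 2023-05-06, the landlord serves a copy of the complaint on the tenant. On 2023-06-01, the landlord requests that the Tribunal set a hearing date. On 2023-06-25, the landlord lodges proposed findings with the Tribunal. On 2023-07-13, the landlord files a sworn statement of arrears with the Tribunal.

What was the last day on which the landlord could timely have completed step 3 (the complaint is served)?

Step 3 runs from 2023-03-13, when the complaint is filed. 55 days after 2023-03-13 is 2023-05-07.

2023-05-07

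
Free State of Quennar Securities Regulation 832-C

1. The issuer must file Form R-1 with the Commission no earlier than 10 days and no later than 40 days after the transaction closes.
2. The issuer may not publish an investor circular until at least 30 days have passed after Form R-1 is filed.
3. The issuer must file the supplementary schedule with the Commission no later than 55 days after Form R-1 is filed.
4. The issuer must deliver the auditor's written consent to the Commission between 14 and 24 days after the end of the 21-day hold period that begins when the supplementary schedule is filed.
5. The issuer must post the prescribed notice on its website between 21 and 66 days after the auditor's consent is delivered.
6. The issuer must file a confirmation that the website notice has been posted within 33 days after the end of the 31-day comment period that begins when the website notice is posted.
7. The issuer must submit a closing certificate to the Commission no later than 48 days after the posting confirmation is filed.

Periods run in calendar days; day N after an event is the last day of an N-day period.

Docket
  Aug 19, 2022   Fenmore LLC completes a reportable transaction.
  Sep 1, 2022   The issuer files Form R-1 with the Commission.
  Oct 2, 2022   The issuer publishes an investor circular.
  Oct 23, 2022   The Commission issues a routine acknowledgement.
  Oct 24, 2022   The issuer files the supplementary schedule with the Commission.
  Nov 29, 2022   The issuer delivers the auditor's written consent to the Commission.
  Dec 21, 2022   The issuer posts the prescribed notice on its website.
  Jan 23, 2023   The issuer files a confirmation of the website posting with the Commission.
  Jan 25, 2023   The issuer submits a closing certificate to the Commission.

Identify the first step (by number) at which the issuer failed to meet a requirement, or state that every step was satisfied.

None — every step was satisfied

Step 1: the window is 10–40 days after Aug 19, 2022 (when the transaction closes), so Aug 29, 2022 through Sep 28, 2022; done Sep 1, 2022 — within the window.
Step 2: the earliest permitted date is 30 days after Sep 1, 2022 (when Form R-1 is filed), i.e. Oct 1, 2022; done Oct 2, 2022 — permitted.
Step 3: 55 days after Sep 1, 2022 (when Form R-1 is filed) is Oct 26, 2022; done Oct 24, 2022 — timely.
Step 4: the window is 14–24 days after Nov 14, 2022 (end of the 21-day hold period, which began when the supplementary schedule is filed on Oct 24, 2022), so Nov 28, 2022 through Dec 8, 2022; Nov 29, 2022 falls inside that range.
Step 5: the window is 21–66 days after Nov 29, 2022 (when the auditor's consent is delivered), so Dec 20, 2022 through Feb 3, 2023; done Dec 21, 2022 — within the window.
Step 6: 33 days after Jan 21, 2023 (end of the 31-day comment period, which began when the website notice is posted on Dec 21, 2022) is Feb 23, 2023; completed Jan 23, 2023, before the deadline.
Step 7: 48 days after Jan 23, 2023 (when the posting confirmation is filed) is Mar 12, 2023; Jan 25, 2023 is within that limit.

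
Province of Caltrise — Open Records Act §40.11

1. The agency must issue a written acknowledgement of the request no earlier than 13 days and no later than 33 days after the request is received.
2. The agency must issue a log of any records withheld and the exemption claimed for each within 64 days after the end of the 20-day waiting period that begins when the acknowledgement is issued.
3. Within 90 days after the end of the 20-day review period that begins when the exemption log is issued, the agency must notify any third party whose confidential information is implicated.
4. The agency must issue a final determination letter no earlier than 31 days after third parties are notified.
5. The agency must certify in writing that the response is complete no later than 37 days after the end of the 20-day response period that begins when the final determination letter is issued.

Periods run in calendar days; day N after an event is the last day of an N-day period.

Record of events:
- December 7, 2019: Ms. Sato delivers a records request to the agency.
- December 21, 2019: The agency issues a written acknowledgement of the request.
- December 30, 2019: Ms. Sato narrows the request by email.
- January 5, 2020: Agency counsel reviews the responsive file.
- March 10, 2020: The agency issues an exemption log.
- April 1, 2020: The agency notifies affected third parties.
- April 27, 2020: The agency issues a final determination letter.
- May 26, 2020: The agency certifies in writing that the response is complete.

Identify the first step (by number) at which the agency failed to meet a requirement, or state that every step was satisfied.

(1) the permitted window runs from December 7, 2019 + 13 = December 20, 2019 to December 7, 2019 + 33 = January 9, 2020; done December 21, 2019, which is between those dates.
(2) due by January 10, 2020 + 64 days = March 14, 2020; done March 10, 2020 — timely.
(3) due by March 30, 2020 + 90 days = June 28, 2020; completed April 1, 2020, before the deadline.
(4) permitted from April 1, 2020 + 31 days = May 2, 2020 onward; done April 27, 2020 — 5 days too early.
The analysis stops there.

Step 4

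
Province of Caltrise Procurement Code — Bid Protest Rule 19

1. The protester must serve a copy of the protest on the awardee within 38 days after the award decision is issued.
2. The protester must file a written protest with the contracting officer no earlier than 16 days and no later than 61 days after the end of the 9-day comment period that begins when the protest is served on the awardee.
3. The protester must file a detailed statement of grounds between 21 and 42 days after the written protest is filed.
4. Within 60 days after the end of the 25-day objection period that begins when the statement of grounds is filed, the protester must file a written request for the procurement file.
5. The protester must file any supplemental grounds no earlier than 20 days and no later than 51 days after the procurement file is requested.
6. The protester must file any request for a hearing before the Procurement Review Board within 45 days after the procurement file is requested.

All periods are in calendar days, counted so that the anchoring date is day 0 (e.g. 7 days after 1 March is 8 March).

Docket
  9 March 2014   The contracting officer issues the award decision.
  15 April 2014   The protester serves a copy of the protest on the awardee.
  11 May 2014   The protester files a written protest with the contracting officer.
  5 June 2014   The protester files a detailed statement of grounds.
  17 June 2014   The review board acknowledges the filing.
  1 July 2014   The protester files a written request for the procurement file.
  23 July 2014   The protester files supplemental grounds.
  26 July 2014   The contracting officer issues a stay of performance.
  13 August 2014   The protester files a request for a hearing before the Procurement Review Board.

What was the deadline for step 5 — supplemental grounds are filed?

Step 5 runs from 1 July 2014, when the procurement file is requested. The window is 20–51 days after 1 July 2014; it closes on 21 August 2014.

21 August 2014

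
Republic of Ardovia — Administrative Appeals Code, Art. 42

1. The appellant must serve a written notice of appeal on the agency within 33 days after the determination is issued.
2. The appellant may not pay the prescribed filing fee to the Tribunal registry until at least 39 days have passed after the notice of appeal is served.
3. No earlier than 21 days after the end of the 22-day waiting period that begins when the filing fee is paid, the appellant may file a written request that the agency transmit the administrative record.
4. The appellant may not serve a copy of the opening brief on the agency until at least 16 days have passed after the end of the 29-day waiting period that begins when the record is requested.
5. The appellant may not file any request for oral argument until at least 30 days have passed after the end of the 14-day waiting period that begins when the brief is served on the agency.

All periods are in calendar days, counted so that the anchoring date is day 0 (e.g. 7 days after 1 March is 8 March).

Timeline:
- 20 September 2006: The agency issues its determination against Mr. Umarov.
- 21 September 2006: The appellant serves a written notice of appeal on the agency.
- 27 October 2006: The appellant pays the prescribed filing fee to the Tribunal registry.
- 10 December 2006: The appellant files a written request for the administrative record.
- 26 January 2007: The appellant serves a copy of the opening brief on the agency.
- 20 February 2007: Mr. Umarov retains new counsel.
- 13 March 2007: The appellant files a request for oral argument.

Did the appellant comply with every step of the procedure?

No

(1) due by 20 September 2006 + 33 days = 23 October 2006; completed 21 September 2006, before the deadline.
(2) permitted from 21 September 2006 + 39 days = 30 October 2006 onward; acted on 27 October 2006, 3 days prematurely.
The analysis stops there.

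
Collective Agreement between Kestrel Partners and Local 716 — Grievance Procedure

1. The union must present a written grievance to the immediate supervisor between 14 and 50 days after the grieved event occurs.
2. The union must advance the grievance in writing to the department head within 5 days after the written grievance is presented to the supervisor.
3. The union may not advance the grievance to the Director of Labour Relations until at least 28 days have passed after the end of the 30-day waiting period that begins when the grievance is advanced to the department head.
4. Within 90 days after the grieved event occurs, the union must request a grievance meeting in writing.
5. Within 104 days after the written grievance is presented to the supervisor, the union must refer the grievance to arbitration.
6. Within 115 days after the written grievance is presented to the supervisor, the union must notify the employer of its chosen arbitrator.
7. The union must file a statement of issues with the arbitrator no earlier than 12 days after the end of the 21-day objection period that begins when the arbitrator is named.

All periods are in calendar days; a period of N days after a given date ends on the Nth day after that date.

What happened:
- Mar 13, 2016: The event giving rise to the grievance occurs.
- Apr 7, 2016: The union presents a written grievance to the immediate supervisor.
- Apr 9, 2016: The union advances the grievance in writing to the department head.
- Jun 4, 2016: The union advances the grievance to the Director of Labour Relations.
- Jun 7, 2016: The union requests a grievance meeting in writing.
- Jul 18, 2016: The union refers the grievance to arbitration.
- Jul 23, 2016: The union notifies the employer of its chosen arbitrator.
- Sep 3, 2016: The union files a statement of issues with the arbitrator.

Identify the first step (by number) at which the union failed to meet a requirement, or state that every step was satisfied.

Step 1: the window is 14–50 days after Mar 13, 2016 (when the grieved event occurs), so Mar 27, 2016 through May 2, 2016; done Apr 7, 2016 — within the window.
Step 2: 5 days after Apr 7, 2016 (when the written grievance is presented to the supervisor) is Apr 12, 2016; Apr 9, 2016 is within that limit.
Step 3: the earliest permitted date is 28 days after May 9, 2016 (end of the 30-day waiting period, which began when the grievance is advanced to the department head on Apr 9, 2016), i.e. Jun 6, 2016; acted on Jun 4, 2016, 2 days prematurely.
Later steps need not be reached.

Step 3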